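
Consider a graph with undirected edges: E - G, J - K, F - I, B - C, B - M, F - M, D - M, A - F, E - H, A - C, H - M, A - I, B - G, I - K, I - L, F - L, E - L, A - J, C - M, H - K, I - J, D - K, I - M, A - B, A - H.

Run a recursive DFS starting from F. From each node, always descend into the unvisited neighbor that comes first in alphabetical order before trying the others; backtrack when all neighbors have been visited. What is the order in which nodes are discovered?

Visit F
F → A
A → B
B → C
C → M
M → D
D → K
K → H
H → E
E → G
E → L
L → I
I → J

F A B C M D K H E G L I J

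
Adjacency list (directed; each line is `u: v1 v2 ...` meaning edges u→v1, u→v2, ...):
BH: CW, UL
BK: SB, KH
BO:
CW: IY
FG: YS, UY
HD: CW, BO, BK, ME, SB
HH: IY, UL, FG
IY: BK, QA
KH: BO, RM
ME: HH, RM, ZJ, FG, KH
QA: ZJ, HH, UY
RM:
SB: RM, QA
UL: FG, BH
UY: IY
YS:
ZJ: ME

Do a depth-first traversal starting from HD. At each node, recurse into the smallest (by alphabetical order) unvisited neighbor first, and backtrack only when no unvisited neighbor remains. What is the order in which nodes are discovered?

Visit HD
HD → BK
BK → KH
KH → BO
KH → RM
BK → SB
SB → QA
QA → HH
HH → FG
FG → UY
UY → IY
FG → YS
HH → UL
UL → BH
BH → CW
QA → ZJ
ZJ → ME

HD, BK, KH, BO, RM, SB, QA, HH, FG, UY, IY, YS, UL, BH, CW, ZJ, ME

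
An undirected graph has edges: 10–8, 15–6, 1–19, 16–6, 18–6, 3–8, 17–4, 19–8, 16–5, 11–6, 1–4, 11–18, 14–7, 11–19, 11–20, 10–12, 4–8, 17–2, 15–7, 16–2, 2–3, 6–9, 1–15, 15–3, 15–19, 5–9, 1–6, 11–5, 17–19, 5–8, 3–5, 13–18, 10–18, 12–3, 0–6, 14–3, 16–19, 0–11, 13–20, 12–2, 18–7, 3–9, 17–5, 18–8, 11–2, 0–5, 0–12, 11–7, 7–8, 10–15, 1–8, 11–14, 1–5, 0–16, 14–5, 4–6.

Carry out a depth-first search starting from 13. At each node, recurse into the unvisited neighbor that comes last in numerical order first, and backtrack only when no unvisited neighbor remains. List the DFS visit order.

Visit 13
13 → 20
20 → 11
11 → 19
19 → 17
17 → 5
5 → 16
16 → 6
6 → 18
18 → 10
10 → 15
15 → 7
7 → 14
14 → 3
3 → 12
12 → 2
12 → 0
3 → 9
3 → 8
8 → 4
4 → 1

13 -> 20 -> 11 -> 19 -> 17 -> 5 -> 16 -> 6 -> 18 -> 10 -> 15 -> 7 -> 14 -> 3 -> 12 -> 2 -> 0 -> 9 -> 8 -> 4 -> 1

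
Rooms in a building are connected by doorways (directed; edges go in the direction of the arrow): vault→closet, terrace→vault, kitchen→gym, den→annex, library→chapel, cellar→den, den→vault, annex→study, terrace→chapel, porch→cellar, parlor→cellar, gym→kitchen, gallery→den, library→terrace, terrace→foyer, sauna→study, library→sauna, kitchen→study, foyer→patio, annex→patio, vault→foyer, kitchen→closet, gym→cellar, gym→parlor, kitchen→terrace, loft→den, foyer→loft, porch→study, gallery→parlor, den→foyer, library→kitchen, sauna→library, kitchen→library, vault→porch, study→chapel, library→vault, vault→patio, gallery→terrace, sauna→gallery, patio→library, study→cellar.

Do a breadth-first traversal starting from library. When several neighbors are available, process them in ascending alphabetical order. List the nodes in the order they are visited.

library -> chapel -> kitchen -> sauna -> terrace -> vault -> closet -> gym -> study -> gallery -> foyer -> patio -> porch -> cellar -> parlor -> den -> loft -> annex

Visit library; enqueue chapel, kitchen, sauna, terrace, vault → queue [chapel, kitchen, sauna, terrace, vault]
Visit chapel → queue [kitchen, sauna, terrace, vault]
Visit kitchen; enqueue closet, gym, study → queue [sauna, terrace, vault, closet, gym, study]
Visit sauna; enqueue gallery → queue [terrace, vault, closet, gym, study, gallery]
Visit terrace; enqueue foyer → queue [vault, closet, gym, study, gallery, foyer]
Visit vault; enqueue patio, porch → queue [closet, gym, study, gallery, foyer, patio, porch]
Visit closet → queue [gym, study, gallery, foyer, patio, porch]
Visit gym; enqueue cellar, parlor → queue [study, gallery, foyer, patio, porch, cellar, parlor]
Visit study → queue [gallery, foyer, patio, porch, cellar, parlor]
Visit gallery; enqueue den → queue [foyer, patio, porch, cellar, parlor, den]
Visit foyer; enqueue loft → queue [patio, porch, cellar, parlor, den, loft]
Visit patio → queue [porch, cellar, parlor, den, loft]
Visit porch → queue [cellar, parlor, den, loft]
Visit cellar → queue [parlor, den, loft]
Visit parlor → queue [den, loft]
Visit den; enqueue annex → queue [loft, annex]
Visit loft → queue [annex]
Visit annex → queue []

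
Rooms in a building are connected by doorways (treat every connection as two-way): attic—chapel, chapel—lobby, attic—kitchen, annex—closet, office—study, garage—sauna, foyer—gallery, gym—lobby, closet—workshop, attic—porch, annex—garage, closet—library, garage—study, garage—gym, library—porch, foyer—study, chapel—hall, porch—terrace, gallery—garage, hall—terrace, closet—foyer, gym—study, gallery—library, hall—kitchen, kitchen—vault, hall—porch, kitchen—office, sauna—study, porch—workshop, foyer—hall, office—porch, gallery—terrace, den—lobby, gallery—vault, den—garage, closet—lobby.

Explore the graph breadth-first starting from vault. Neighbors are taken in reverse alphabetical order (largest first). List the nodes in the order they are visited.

vault -> kitchen -> gallery -> office -> hall -> attic -> terrace -> library -> garage -> foyer -> study -> porch -> chapel -> closet -> sauna -> gym -> den -> annex -> workshop -> lobby

Visit vault; enqueue kitchen, gallery → queue [kitchen, gallery]
Visit kitchen; enqueue office, hall, attic → queue [gallery, office, hall, attic]
Visit gallery; enqueue terrace, library, garage, foyer → queue [office, hall, attic, terrace, library, garage, foyer]
Visit office; enqueue study, porch → queue [hall, attic, terrace, library, garage, foyer, study, porch]
Visit hall; enqueue chapel → queue [attic, terrace, library, garage, foyer, study, porch, chapel]
Visit attic → queue [terrace, library, garage, foyer, study, porch, chapel]
Visit terrace → queue [library, garage, foyer, study, porch, chapel]
Visit library; enqueue closet → queue [garage, foyer, study, porch, chapel, closet]
Visit garage; enqueue sauna, gym, den, annex → queue [foyer, study, porch, chapel, closet, sauna, gym, den, annex]
Visit foyer → queue [study, porch, chapel, closet, sauna, gym, den, annex]
Visit study → queue [porch, chapel, closet, sauna, gym, den, annex]
Visit porch; enqueue workshop → queue [chapel, closet, sauna, gym, den, annex, workshop]
Visit chapel; enqueue lobby → queue [closet, sauna, gym, den, annex, workshop, lobby]
Visit closet → queue [sauna, gym, den, annex, workshop, lobby]
Visit sauna → queue [gym, den, annex, workshop, lobby]
Visit gym → queue [den, annex, workshop, lobby]
Visit den → queue [annex, workshop, lobby]
Visit annex → queue [workshop, lobby]
Visit workshop → queue [lobby]
Visit lobby → queue []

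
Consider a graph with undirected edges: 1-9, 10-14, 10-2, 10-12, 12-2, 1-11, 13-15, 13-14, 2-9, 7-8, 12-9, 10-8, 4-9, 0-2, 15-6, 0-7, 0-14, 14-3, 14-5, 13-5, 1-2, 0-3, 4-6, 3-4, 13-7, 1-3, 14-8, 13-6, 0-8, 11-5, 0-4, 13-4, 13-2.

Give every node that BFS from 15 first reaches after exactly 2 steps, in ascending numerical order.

2, 4, 5, 7, 14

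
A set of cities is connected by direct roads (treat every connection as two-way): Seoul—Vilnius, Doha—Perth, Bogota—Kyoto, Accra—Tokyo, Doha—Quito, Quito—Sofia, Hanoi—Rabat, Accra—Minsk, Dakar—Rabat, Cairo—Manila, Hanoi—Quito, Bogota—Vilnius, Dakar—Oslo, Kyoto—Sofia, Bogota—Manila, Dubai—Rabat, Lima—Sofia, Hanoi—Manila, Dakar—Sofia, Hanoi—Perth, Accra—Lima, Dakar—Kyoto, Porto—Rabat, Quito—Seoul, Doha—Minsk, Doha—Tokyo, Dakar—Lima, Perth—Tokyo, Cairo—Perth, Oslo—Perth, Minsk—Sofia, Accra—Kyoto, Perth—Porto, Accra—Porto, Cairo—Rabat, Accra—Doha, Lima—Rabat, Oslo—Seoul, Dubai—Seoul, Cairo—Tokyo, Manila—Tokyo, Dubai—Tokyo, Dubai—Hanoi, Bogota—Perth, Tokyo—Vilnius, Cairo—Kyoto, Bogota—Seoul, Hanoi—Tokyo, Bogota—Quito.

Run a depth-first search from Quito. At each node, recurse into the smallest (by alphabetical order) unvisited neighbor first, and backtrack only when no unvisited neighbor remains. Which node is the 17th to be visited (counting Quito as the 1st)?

Perth

Visit Quito
Quito → Bogota
Bogota → Kyoto
Kyoto → Accra
Accra → Doha
Doha → Minsk
Minsk → Sofia
Sofia → Dakar
Dakar → Lima
Lima → Rabat
Rabat → Cairo
Cairo → Manila
Manila → Hanoi
Hanoi → Dubai
Dubai → Seoul
Seoul → Oslo
Oslo → Perth
Perth → Porto
Perth → Tokyo
Tokyo → Vilnius

Visit order: Quito, Bogota, Kyoto, Accra, Doha, Minsk, Sofia, Dakar, Lima, Rabat, Cairo, Manila, Hanoi, Dubai, Seoul, Oslo, Perth, Porto, Tokyo, Vilnius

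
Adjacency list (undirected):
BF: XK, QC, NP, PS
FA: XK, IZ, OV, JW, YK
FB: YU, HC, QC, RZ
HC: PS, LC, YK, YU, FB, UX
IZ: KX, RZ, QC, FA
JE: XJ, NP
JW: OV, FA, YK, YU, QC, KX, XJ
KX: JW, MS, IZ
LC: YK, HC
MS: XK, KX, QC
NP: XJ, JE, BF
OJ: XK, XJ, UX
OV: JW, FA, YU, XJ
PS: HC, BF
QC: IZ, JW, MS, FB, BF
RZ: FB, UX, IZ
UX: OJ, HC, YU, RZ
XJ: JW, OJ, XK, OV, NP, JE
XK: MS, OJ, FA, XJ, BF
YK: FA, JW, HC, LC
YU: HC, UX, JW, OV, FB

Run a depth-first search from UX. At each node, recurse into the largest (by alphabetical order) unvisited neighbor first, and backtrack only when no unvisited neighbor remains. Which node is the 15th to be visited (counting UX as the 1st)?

NP

Visit UX
UX → YU
YU → OV
OV → XJ
XJ → XK
XK → OJ
XK → MS
MS → QC
QC → JW
JW → YK
YK → LC
LC → HC
HC → PS
PS → BF
BF → NP
NP → JE
HC → FB
FB → RZ
RZ → IZ
IZ → KX
IZ → FA

Visit order: UX, YU, OV, XJ, XK, OJ, MS, QC, JW, YK, LC, HC, PS, BF, NP, JE, FB, RZ, IZ, KX, FA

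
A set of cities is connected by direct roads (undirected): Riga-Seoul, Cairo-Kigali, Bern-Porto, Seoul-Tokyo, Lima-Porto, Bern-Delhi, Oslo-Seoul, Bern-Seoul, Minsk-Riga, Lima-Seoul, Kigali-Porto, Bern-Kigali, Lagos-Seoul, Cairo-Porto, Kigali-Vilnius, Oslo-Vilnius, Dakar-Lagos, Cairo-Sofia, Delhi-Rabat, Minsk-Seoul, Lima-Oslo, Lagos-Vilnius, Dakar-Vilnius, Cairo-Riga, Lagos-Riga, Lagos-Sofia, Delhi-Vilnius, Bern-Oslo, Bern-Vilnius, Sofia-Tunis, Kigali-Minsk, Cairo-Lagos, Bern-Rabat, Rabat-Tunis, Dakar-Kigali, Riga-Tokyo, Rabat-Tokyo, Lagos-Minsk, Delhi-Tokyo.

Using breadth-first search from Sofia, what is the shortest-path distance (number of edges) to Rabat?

2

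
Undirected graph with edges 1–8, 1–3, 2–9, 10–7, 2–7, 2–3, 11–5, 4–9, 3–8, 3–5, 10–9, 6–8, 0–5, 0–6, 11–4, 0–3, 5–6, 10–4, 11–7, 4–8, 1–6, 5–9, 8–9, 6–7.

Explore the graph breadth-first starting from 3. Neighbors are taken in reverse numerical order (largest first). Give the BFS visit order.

3 → 8 → 5 → 2 → 1 → 0 → 9 → 6 → 4 → 11 → 7 → 10

Visit 3; enqueue 8, 5, 2, 1, 0 → queue [8, 5, 2, 1, 0]
Visit 8; enqueue 9, 6, 4 → queue [5, 2, 1, 0, 9, 6, 4]
Visit 5; enqueue 11 → queue [2, 1, 0, 9, 6, 4, 11]
Visit 2; enqueue 7 → queue [1, 0, 9, 6, 4, 11, 7]
Visit 1 → queue [0, 9, 6, 4, 11, 7]
Visit 0 → queue [9, 6, 4, 11, 7]
Visit 9; enqueue 10 → queue [6, 4, 11, 7, 10]
Visit 6 → queue [4, 11, 7, 10]
Visit 4 → queue [11, 7, 10]
Visit 11 → queue [7, 10]
Visit 7 → queue [10]
Visit 10 → queue []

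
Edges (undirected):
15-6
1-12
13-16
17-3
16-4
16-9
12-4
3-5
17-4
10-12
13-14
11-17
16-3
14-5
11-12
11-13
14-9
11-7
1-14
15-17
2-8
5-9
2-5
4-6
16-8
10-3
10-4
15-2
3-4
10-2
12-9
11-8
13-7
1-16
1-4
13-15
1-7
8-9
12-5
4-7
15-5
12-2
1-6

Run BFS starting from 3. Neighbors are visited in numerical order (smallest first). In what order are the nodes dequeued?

Visit 3; enqueue 4, 5, 10, 16, 17 → queue [4, 5, 10, 16, 17]
Visit 4; enqueue 1, 6, 7, 12 → queue [5, 10, 16, 17, 1, 6, 7, 12]
Visit 5; enqueue 2, 9, 14, 15 → queue [10, 16, 17, 1, 6, 7, 12, 2, 9, 14, 15]
Visit 10 → queue [16, 17, 1, 6, 7, 12, 2, 9, 14, 15]
Visit 16; enqueue 8, 13 → queue [17, 1, 6, 7, 12, 2, 9, 14, 15, 8, 13]
Visit 17; enqueue 11 → queue [1, 6, 7, 12, 2, 9, 14, 15, 8, 13, 11]
Visit 1 → queue [6, 7, 12, 2, 9, 14, 15, 8, 13, 11]
Visit 6 → queue [7, 12, 2, 9, 14, 15, 8, 13, 11]
Visit 7 → queue [12, 2, 9, 14, 15, 8, 13, 11]
Visit 12 → queue [2, 9, 14, 15, 8, 13, 11]
Visit 2 → queue [9, 14, 15, 8, 13, 11]
Visit 9 → queue [14, 15, 8, 13, 11]
Visit 14 → queue [15, 8, 13, 11]
Visit 15 → queue [8, 13, 11]
Visit 8 → queue [13, 11]
Visit 13 → queue [11]
Visit 11 → queue []

3, 4, 5, 10, 16, 17, 1, 6, 7, 12, 2, 9, 14, 15, 8, 13, 11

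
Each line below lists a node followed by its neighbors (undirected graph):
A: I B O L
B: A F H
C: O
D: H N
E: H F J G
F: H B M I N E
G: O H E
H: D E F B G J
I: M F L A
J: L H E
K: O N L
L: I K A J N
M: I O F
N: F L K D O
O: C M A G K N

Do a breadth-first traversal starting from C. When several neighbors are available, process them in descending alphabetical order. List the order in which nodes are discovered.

C O N M K G A L F D I H E B J

Visit C; enqueue O → queue [O]
Visit O; enqueue N, M, K, G, A → queue [N, M, K, G, A]
Visit N; enqueue L, F, D → queue [M, K, G, A, L, F, D]
Visit M; enqueue I → queue [K, G, A, L, F, D, I]
Visit K → queue [G, A, L, F, D, I]
Visit G; enqueue H, E → queue [A, L, F, D, I, H, E]
Visit A; enqueue B → queue [L, F, D, I, H, E, B]
Visit L; enqueue J → queue [F, D, I, H, E, B, J]
Visit F → queue [D, I, H, E, B, J]
Visit D → queue [I, H, E, B, J]
Visit I → queue [H, E, B, J]
Visit H → queue [E, B, J]
Visit E → queue [B, J]
Visit B → queue [J]
Visit J → queue []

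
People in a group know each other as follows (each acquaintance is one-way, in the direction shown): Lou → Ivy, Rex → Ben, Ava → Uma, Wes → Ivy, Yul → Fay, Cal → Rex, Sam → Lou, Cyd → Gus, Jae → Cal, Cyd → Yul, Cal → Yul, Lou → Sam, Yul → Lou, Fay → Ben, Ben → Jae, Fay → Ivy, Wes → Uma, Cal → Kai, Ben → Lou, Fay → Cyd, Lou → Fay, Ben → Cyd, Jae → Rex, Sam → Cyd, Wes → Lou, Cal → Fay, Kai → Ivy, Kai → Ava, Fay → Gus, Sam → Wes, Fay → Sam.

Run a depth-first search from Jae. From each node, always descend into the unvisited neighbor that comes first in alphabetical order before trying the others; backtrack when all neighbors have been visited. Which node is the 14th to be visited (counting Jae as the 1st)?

Visit Jae
Jae → Cal
Cal → Fay
Fay → Ben
Ben → Cyd
Cyd → Gus
Cyd → Yul
Yul → Lou
Lou → Ivy
Lou → Sam
Sam → Wes
Wes → Uma
Cal → Kai
Kai → Ava
Cal → Rex

Visit order: Jae, Cal, Fay, Ben, Cyd, Gus, Yul, Lou, Ivy, Sam, Wes, Uma, Kai, Ava, Rex

Ava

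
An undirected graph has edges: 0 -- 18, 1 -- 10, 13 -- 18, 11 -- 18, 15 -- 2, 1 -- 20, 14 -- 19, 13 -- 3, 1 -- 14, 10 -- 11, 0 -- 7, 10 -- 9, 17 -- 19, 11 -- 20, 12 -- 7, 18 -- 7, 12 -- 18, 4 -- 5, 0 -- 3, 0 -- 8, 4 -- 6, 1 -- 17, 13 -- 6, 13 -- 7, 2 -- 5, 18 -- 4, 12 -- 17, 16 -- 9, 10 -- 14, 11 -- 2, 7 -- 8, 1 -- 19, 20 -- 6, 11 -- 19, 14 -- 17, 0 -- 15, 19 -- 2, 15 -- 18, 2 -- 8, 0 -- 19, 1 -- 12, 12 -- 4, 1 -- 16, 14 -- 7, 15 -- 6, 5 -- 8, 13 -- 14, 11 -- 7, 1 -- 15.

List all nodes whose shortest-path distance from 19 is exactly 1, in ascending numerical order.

0, 1, 2, 11, 14, 17

Level 0: 19
Level 1: 0, 1, 2, 11, 14, 17
Level 2: 3, 5, 7, 8, 10, 12, 13, 15, 16, 18, 20
Level 3: 4, 6, 9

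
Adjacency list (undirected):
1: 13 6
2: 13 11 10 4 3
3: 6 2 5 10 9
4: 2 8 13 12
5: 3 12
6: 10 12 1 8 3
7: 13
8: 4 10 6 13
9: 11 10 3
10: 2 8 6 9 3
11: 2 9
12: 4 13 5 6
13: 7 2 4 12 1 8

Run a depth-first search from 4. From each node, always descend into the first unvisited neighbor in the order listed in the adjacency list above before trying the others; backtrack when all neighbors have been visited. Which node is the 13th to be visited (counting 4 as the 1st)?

1

Visit 4
4 → 2
2 → 13
13 → 7
13 → 12
12 → 5
5 → 3
3 → 6
6 → 10
10 → 8
10 → 9
9 → 11
6 → 1

Visit order: 4, 2, 13, 7, 12, 5, 3, 6, 10, 8, 9, 11, 1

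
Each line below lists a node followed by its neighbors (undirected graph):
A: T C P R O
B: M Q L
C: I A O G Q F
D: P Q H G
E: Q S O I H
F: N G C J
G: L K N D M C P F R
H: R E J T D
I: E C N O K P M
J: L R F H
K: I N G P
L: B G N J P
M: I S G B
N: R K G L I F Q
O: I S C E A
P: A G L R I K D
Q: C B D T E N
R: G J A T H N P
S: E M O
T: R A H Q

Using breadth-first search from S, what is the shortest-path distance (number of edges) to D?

Level 0: S
Level 1: E, M, O
Level 2: A, B, C, G, H, I, Q
Level 3: D, F, J, K, L, N, P, R, T
D first appears at level 3.

3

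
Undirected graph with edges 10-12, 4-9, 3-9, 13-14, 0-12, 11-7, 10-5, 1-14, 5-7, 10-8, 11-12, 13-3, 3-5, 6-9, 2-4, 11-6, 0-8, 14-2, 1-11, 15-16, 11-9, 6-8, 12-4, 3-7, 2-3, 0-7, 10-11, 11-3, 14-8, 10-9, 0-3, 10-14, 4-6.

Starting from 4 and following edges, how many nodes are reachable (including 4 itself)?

15

BFS from 4 visits: 4, 12, 9, 6, 2, 11, 10, 0, 3, 8, 14, 7, 1, 5, 13
Reachable nodes: 15 of 17 total.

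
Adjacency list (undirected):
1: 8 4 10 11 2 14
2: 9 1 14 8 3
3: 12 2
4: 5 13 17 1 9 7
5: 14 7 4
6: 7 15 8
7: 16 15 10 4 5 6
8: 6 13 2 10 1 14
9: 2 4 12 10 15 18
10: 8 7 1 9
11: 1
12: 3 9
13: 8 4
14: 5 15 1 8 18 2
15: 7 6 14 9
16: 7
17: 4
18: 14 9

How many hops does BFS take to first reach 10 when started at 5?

2

Level 0: 5
Level 1: 4, 7, 14
Level 2: 1, 2, 6, 8, 9, 10, 13, 15, 16, 17, 18
Level 3: 3, 11, 12
10 first appears at level 2.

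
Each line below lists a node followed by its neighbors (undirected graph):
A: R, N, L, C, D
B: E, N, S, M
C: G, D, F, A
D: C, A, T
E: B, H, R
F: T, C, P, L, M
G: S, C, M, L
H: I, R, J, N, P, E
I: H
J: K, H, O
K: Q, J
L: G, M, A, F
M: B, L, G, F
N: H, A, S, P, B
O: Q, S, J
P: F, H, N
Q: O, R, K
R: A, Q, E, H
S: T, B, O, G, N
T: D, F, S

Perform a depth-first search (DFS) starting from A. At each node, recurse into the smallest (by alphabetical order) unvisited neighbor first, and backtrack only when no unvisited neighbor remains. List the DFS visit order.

A, C, D, T, F, L, G, M, B, E, H, I, J, K, Q, O, S, N, P, R

Visit A
A → C
C → D
D → T
T → F
F → L
L → G
G → M
M → B
B → E
E → H
H → I
H → J
J → K
K → Q
Q → O
O → S
S → N
N → P
Q → R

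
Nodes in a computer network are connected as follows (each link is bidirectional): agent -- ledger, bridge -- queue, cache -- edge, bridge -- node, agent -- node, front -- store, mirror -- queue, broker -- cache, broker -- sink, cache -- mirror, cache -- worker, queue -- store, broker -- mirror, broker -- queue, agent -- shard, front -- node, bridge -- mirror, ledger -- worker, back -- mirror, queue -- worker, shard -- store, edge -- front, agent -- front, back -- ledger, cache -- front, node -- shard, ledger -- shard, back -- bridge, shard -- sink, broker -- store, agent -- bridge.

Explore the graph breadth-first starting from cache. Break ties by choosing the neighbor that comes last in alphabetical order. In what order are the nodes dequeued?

cache, worker, mirror, front, edge, broker, queue, ledger, bridge, back, store, node, agent, sink, shard

Visit cache; enqueue worker, mirror, front, edge, broker → queue [worker, mirror, front, edge, broker]
Visit worker; enqueue queue, ledger → queue [mirror, front, edge, broker, queue, ledger]
Visit mirror; enqueue bridge, back → queue [front, edge, broker, queue, ledger, bridge, back]
Visit front; enqueue store, node, agent → queue [edge, broker, queue, ledger, bridge, back, store, node, agent]
Visit edge → queue [broker, queue, ledger, bridge, back, store, node, agent]
Visit broker; enqueue sink → queue [queue, ledger, bridge, back, store, node, agent, sink]
Visit queue → queue [ledger, bridge, back, store, node, agent, sink]
Visit ledger; enqueue shard → queue [bridge, back, store, node, agent, sink, shard]
Visit bridge → queue [back, store, node, agent, sink, shard]
Visit back → queue [store, node, agent, sink, shard]
Visit store → queue [node, agent, sink, shard]
Visit node → queue [agent, sink, shard]
Visit agent → queue [sink, shard]
Visit sink → queue [shard]
Visit shard → queue []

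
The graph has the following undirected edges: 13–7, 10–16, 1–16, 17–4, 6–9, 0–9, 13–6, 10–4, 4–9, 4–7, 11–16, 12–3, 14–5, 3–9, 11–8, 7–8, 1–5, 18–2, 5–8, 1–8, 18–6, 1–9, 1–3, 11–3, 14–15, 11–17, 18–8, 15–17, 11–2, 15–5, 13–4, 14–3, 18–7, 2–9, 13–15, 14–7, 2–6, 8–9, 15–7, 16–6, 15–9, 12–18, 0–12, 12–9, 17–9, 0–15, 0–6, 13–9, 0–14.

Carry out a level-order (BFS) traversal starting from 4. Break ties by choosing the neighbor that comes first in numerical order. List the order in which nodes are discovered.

4 → 7 → 9 → 10 → 13 → 17 → 8 → 14 → 15 → 18 → 0 → 1 → 2 → 3 → 6 → 12 → 16 → 11 → 5

Visit 4; enqueue 7, 9, 10, 13, 17 → queue [7, 9, 10, 13, 17]
Visit 7; enqueue 8, 14, 15, 18 → queue [9, 10, 13, 17, 8, 14, 15, 18]
Visit 9; enqueue 0, 1, 2, 3, 6, 12 → queue [10, 13, 17, 8, 14, 15, 18, 0, 1, 2, 3, 6, 12]
Visit 10; enqueue 16 → queue [13, 17, 8, 14, 15, 18, 0, 1, 2, 3, 6, 12, 16]
Visit 13 → queue [17, 8, 14, 15, 18, 0, 1, 2, 3, 6, 12, 16]
Visit 17; enqueue 11 → queue [8, 14, 15, 18, 0, 1, 2, 3, 6, 12, 16, 11]
Visit 8; enqueue 5 → queue [14, 15, 18, 0, 1, 2, 3, 6, 12, 16, 11, 5]
Visit 14 → queue [15, 18, 0, 1, 2, 3, 6, 12, 16, 11, 5]
Visit 15 → queue [18, 0, 1, 2, 3, 6, 12, 16, 11, 5]
Visit 18 → queue [0, 1, 2, 3, 6, 12, 16, 11, 5]
Visit 0 → queue [1, 2, 3, 6, 12, 16, 11, 5]
Visit 1 → queue [2, 3, 6, 12, 16, 11, 5]
Visit 2 → queue [3, 6, 12, 16, 11, 5]
Visit 3 → queue [6, 12, 16, 11, 5]
Visit 6 → queue [12, 16, 11, 5]
Visit 12 → queue [16, 11, 5]
Visit 16 → queue [11, 5]
Visit 11 → queue [5]
Visit 5 → queue []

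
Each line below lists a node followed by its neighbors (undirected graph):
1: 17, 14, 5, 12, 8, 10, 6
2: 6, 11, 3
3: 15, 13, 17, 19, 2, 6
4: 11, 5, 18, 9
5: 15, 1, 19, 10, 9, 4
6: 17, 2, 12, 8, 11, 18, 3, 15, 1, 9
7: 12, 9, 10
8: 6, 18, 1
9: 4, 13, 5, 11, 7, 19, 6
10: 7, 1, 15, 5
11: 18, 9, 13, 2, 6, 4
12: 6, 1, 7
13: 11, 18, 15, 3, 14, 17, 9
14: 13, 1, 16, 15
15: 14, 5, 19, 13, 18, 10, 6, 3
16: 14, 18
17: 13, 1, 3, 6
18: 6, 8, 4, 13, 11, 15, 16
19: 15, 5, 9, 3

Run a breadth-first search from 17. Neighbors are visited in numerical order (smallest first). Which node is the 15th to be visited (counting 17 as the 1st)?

11

Visit 17; enqueue 1, 3, 6, 13 → queue [1, 3, 6, 13]
Visit 1; enqueue 5, 8, 10, 12, 14 → queue [3, 6, 13, 5, 8, 10, 12, 14]
Visit 3; enqueue 2, 15, 19 → queue [6, 13, 5, 8, 10, 12, 14, 2, 15, 19]
Visit 6; enqueue 9, 11, 18 → queue [13, 5, 8, 10, 12, 14, 2, 15, 19, 9, 11, 18]
Visit 13 → queue [5, 8, 10, 12, 14, 2, 15, 19, 9, 11, 18]
Visit 5; enqueue 4 → queue [8, 10, 12, 14, 2, 15, 19, 9, 11, 18, 4]
Visit 8 → queue [10, 12, 14, 2, 15, 19, 9, 11, 18, 4]
Visit 10; enqueue 7 → queue [12, 14, 2, 15, 19, 9, 11, 18, 4, 7]
Visit 12 → queue [14, 2, 15, 19, 9, 11, 18, 4, 7]
Visit 14; enqueue 16 → queue [2, 15, 19, 9, 11, 18, 4, 7, 16]
Visit 2 → queue [15, 19, 9, 11, 18, 4, 7, 16]
Visit 15 → queue [19, 9, 11, 18, 4, 7, 16]
Visit 19 → queue [9, 11, 18, 4, 7, 16]
Visit 9 → queue [11, 18, 4, 7, 16]
Visit 11 → queue [18, 4, 7, 16]
Visit 18 → queue [4, 7, 16]
Visit 4 → queue [7, 16]
Visit 7 → queue [16]
Visit 16 → queue []

Visit order: 17, 1, 3, 6, 13, 5, 8, 10, 12, 14, 2, 15, 19, 9, 11, 18, 4, 7, 16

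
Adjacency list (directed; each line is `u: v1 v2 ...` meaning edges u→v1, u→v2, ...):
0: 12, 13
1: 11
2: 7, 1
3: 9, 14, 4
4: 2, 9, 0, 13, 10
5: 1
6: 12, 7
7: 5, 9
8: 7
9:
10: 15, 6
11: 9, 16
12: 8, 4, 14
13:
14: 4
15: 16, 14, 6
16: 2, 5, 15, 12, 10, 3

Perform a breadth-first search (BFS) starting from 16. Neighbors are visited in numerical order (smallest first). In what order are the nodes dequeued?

Visit 16; enqueue 2, 3, 5, 10, 12, 15 → queue [2, 3, 5, 10, 12, 15]
Visit 2; enqueue 1, 7 → queue [3, 5, 10, 12, 15, 1, 7]
Visit 3; enqueue 4, 9, 14 → queue [5, 10, 12, 15, 1, 7, 4, 9, 14]
Visit 5 → queue [10, 12, 15, 1, 7, 4, 9, 14]
Visit 10; enqueue 6 → queue [12, 15, 1, 7, 4, 9, 14, 6]
Visit 12; enqueue 8 → queue [15, 1, 7, 4, 9, 14, 6, 8]
Visit 15 → queue [1, 7, 4, 9, 14, 6, 8]
Visit 1; enqueue 11 → queue [7, 4, 9, 14, 6, 8, 11]
Visit 7 → queue [4, 9, 14, 6, 8, 11]
Visit 4; enqueue 0, 13 → queue [9, 14, 6, 8, 11, 0, 13]
Visit 9 → queue [14, 6, 8, 11, 0, 13]
Visit 14 → queue [6, 8, 11, 0, 13]
Visit 6 → queue [8, 11, 0, 13]
Visit 8 → queue [11, 0, 13]
Visit 11 → queue [0, 13]
Visit 0 → queue [13]
Visit 13 → queue []

16 → 2 → 3 → 5 → 10 → 12 → 15 → 1 → 7 → 4 → 9 → 14 → 6 → 8 → 11 → 0 → 13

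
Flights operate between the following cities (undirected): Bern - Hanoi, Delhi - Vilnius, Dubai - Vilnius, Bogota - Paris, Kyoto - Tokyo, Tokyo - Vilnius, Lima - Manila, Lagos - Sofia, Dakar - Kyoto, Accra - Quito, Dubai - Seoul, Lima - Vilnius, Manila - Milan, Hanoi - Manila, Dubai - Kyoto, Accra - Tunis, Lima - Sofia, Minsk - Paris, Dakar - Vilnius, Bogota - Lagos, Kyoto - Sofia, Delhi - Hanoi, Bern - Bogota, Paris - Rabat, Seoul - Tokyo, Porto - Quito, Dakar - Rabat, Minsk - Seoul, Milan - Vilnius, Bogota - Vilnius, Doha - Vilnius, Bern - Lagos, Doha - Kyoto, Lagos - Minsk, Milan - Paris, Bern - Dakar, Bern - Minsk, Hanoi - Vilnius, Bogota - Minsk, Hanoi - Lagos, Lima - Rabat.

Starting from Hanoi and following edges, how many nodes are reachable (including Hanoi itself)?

19

BFS from Hanoi visits: Hanoi, Bern, Delhi, Lagos, Manila, Vilnius, Bogota, Dakar, Minsk, Sofia, Lima, Milan, Doha, Dubai, Tokyo, Paris, Kyoto, Rabat, Seoul
Reachable nodes: 19 of 23 total.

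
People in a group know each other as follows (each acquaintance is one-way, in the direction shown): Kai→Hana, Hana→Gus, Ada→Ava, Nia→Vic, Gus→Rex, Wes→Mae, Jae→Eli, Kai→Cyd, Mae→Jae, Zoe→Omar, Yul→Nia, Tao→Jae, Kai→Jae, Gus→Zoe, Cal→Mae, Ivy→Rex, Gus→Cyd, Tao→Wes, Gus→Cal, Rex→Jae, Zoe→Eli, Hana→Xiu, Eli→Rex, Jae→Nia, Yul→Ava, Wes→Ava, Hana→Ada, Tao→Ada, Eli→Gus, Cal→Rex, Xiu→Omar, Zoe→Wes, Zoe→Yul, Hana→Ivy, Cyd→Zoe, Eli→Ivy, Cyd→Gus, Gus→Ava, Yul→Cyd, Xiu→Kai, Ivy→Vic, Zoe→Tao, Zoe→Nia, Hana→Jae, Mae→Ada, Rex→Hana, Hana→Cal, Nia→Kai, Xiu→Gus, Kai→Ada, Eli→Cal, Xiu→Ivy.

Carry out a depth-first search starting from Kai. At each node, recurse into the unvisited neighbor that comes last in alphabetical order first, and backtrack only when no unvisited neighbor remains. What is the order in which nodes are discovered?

Kai, Jae, Nia, Vic, Eli, Rex, Hana, Xiu, Omar, Ivy, Gus, Zoe, Yul, Cyd, Ava, Wes, Mae, Ada, Tao, Cal

Visit Kai
Kai → Jae
Jae → Nia
Nia → Vic
Jae → Eli
Eli → Rex
Rex → Hana
Hana → Xiu
Xiu → Omar
Xiu → Ivy
Xiu → Gus
Gus → Zoe
Zoe → Yul
Yul → Cyd
Yul → Ava
Zoe → Wes
Wes → Mae
Mae → Ada
Zoe → Tao
Gus → Cal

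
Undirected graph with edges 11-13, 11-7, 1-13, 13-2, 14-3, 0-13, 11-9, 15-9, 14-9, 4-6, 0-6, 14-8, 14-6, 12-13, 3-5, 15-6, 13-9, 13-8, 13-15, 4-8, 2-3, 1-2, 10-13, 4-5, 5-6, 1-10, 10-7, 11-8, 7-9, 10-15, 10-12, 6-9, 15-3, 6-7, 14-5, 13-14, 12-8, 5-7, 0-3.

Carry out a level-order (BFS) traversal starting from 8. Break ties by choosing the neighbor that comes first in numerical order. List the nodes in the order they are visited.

8 → 4 → 11 → 12 → 13 → 14 → 5 → 6 → 7 → 9 → 10 → 0 → 1 → 2 → 15 → 3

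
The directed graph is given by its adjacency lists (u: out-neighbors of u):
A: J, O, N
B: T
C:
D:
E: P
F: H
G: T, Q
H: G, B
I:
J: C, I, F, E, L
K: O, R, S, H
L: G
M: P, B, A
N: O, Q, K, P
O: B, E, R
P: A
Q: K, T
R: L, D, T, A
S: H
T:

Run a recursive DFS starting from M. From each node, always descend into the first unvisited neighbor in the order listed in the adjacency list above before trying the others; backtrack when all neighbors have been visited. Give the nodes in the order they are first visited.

M, P, A, J, C, I, F, H, G, T, Q, K, O, B, E, R, L, D, S, N

Visit M
M → P
P → A
A → J
J → C
J → I
J → F
F → H
H → G
G → T
G → Q
Q → K
K → O
O → B
O → E
O → R
R → L
R → D
K → S
A → N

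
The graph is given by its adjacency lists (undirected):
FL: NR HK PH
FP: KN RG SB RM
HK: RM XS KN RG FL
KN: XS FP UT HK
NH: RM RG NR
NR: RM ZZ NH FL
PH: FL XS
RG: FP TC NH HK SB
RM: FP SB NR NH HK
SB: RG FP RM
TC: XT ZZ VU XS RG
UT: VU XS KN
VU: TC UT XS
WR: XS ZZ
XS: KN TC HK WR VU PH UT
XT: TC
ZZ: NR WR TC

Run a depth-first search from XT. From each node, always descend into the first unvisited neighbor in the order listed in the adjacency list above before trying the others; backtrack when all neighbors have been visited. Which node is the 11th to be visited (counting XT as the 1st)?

NH

Visit XT
XT → TC
TC → ZZ
ZZ → NR
NR → RM
RM → FP
FP → KN
KN → XS
XS → HK
HK → RG
RG → NH
RG → SB
HK → FL
FL → PH
XS → WR
XS → VU
VU → UT

Visit order: XT, TC, ZZ, NR, RM, FP, KN, XS, HK, RG, NH, SB, FL, PH, WR, VU, UT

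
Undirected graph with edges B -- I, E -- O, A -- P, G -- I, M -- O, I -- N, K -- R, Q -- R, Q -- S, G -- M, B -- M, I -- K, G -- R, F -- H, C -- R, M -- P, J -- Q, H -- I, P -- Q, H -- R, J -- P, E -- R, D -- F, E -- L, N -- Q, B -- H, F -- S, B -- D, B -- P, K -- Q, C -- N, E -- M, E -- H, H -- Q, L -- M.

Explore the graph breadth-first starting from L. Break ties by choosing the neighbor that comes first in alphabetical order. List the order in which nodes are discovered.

L -> E -> M -> H -> O -> R -> B -> G -> P -> F -> I -> Q -> C -> K -> D -> A -> J -> S -> N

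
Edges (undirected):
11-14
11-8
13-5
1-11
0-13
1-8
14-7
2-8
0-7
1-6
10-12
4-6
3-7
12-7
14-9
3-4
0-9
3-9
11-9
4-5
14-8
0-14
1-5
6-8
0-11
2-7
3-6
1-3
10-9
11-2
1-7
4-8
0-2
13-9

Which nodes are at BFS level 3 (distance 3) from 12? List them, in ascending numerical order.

4, 5, 6, 8, 11, 13

Level 0: 12
Level 1: 7, 10
Level 2: 0, 1, 2, 3, 9, 14
Level 3: 4, 5, 6, 8, 11, 13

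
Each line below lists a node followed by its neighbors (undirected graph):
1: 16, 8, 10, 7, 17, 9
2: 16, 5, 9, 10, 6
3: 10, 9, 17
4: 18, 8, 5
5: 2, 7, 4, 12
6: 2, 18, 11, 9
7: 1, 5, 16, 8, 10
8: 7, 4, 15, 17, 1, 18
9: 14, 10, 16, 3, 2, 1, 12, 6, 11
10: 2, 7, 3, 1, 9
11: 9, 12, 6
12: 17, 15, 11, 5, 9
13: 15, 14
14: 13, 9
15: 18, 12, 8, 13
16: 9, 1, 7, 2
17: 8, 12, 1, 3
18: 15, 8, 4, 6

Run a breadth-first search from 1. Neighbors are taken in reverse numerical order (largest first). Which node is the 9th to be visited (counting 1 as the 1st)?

Visit 1; enqueue 17, 16, 10, 9, 8, 7 → queue [17, 16, 10, 9, 8, 7]
Visit 17; enqueue 12, 3 → queue [16, 10, 9, 8, 7, 12, 3]
Visit 16; enqueue 2 → queue [10, 9, 8, 7, 12, 3, 2]
Visit 10 → queue [9, 8, 7, 12, 3, 2]
Visit 9; enqueue 14, 11, 6 → queue [8, 7, 12, 3, 2, 14, 11, 6]
Visit 8; enqueue 18, 15, 4 → queue [7, 12, 3, 2, 14, 11, 6, 18, 15, 4]
Visit 7; enqueue 5 → queue [12, 3, 2, 14, 11, 6, 18, 15, 4, 5]
Visit 12 → queue [3, 2, 14, 11, 6, 18, 15, 4, 5]
Visit 3 → queue [2, 14, 11, 6, 18, 15, 4, 5]
Visit 2 → queue [14, 11, 6, 18, 15, 4, 5]
Visit 14; enqueue 13 → queue [11, 6, 18, 15, 4, 5, 13]
Visit 11 → queue [6, 18, 15, 4, 5, 13]
Visit 6 → queue [18, 15, 4, 5, 13]
Visit 18 → queue [15, 4, 5, 13]
Visit 15 → queue [4, 5, 13]
Visit 4 → queue [5, 13]
Visit 5 → queue [13]
Visit 13 → queue []

Visit order: 1, 17, 16, 10, 9, 8, 7, 12, 3, 2, 14, 11, 6, 18, 15, 4, 5, 13

3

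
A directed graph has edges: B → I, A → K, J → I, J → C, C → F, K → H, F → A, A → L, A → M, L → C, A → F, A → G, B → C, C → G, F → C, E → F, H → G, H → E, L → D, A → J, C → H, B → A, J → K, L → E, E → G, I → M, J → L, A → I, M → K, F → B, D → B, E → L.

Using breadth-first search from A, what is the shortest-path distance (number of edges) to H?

Level 0: A
Level 1: F, G, I, J, K, L, M
Level 2: B, C, D, E, H
H first appears at level 2.

2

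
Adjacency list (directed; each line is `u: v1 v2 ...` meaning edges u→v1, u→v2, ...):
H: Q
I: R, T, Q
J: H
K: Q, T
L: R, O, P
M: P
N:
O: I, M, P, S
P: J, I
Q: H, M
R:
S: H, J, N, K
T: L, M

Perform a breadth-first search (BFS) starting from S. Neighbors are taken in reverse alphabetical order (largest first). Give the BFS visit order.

S N K J H T Q M L P R O I

Visit S; enqueue N, K, J, H → queue [N, K, J, H]
Visit N → queue [K, J, H]
Visit K; enqueue T, Q → queue [J, H, T, Q]
Visit J → queue [H, T, Q]
Visit H → queue [T, Q]
Visit T; enqueue M, L → queue [Q, M, L]
Visit Q → queue [M, L]
Visit M; enqueue P → queue [L, P]
Visit L; enqueue R, O → queue [P, R, O]
Visit P; enqueue I → queue [R, O, I]
Visit R → queue [O, I]
Visit O → queue [I]
Visit I → queue []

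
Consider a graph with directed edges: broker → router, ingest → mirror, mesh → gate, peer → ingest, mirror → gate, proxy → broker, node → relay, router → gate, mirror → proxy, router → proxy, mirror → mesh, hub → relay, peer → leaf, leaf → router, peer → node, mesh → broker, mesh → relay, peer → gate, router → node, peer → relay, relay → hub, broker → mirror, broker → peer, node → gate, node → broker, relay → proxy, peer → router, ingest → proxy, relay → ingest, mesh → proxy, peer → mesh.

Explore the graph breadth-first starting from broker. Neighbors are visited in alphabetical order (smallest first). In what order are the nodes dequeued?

Visit broker; enqueue mirror, peer, router → queue [mirror, peer, router]
Visit mirror; enqueue gate, mesh, proxy → queue [peer, router, gate, mesh, proxy]
Visit peer; enqueue ingest, leaf, node, relay → queue [router, gate, mesh, proxy, ingest, leaf, node, relay]
Visit router → queue [gate, mesh, proxy, ingest, leaf, node, relay]
Visit gate → queue [mesh, proxy, ingest, leaf, node, relay]
Visit mesh → queue [proxy, ingest, leaf, node, relay]
Visit proxy → queue [ingest, leaf, node, relay]
Visit ingest → queue [leaf, node, relay]
Visit leaf → queue [node, relay]
Visit node → queue [relay]
Visit relay; enqueue hub → queue [hub]
Visit hub → queue []

broker, mirror, peer, router, gate, mesh, proxy, ingest, leaf, node, relay, hub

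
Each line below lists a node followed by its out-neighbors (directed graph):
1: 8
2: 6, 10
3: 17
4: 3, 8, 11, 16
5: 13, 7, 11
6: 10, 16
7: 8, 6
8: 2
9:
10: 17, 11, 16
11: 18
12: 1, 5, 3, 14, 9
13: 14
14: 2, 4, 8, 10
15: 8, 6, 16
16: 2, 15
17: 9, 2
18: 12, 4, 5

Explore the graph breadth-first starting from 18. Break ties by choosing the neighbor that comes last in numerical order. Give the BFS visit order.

Visit 18; enqueue 12, 5, 4 → queue [12, 5, 4]
Visit 12; enqueue 14, 9, 3, 1 → queue [5, 4, 14, 9, 3, 1]
Visit 5; enqueue 13, 11, 7 → queue [4, 14, 9, 3, 1, 13, 11, 7]
Visit 4; enqueue 16, 8 → queue [14, 9, 3, 1, 13, 11, 7, 16, 8]
Visit 14; enqueue 10, 2 → queue [9, 3, 1, 13, 11, 7, 16, 8, 10, 2]
Visit 9 → queue [3, 1, 13, 11, 7, 16, 8, 10, 2]
Visit 3; enqueue 17 → queue [1, 13, 11, 7, 16, 8, 10, 2, 17]
Visit 1 → queue [13, 11, 7, 16, 8, 10, 2, 17]
Visit 13 → queue [11, 7, 16, 8, 10, 2, 17]
Visit 11 → queue [7, 16, 8, 10, 2, 17]
Visit 7; enqueue 6 → queue [16, 8, 10, 2, 17, 6]
Visit 16; enqueue 15 → queue [8, 10, 2, 17, 6, 15]
Visit 8 → queue [10, 2, 17, 6, 15]
Visit 10 → queue [2, 17, 6, 15]
Visit 2 → queue [17, 6, 15]
Visit 17 → queue [6, 15]
Visit 6 → queue [15]
Visit 15 → queue []

18 -> 12 -> 5 -> 4 -> 14 -> 9 -> 3 -> 1 -> 13 -> 11 -> 7 -> 16 -> 8 -> 10 -> 2 -> 17 -> 6 -> 15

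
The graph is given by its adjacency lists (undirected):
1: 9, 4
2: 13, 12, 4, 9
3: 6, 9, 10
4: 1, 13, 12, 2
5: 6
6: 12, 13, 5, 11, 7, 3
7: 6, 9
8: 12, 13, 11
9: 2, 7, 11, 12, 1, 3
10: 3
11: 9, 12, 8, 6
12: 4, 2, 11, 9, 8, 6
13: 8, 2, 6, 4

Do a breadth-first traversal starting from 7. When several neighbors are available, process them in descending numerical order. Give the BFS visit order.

Visit 7; enqueue 9, 6 → queue [9, 6]
Visit 9; enqueue 12, 11, 3, 2, 1 → queue [6, 12, 11, 3, 2, 1]
Visit 6; enqueue 13, 5 → queue [12, 11, 3, 2, 1, 13, 5]
Visit 12; enqueue 8, 4 → queue [11, 3, 2, 1, 13, 5, 8, 4]
Visit 11 → queue [3, 2, 1, 13, 5, 8, 4]
Visit 3; enqueue 10 → queue [2, 1, 13, 5, 8, 4, 10]
Visit 2 → queue [1, 13, 5, 8, 4, 10]
Visit 1 → queue [13, 5, 8, 4, 10]
Visit 13 → queue [5, 8, 4, 10]
Visit 5 → queue [8, 4, 10]
Visit 8 → queue [4, 10]
Visit 4 → queue [10]
Visit 10 → queue []

7 9 6 12 11 3 2 1 13 5 8 4 10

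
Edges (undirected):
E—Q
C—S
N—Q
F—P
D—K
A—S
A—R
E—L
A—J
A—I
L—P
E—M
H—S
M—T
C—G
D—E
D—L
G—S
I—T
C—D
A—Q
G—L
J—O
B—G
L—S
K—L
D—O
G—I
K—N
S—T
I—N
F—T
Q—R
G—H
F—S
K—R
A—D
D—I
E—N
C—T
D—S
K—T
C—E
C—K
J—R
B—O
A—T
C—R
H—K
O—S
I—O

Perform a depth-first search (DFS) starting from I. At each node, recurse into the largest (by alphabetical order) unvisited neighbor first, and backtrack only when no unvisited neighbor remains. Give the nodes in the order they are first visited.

Visit I
I → T
T → S
S → O
O → J
J → R
R → Q
Q → N
N → K
K → L
L → P
P → F
L → G
G → H
G → C
C → E
E → M
E → D
D → A
G → B

I -> T -> S -> O -> J -> R -> Q -> N -> K -> L -> P -> F -> G -> H -> C -> E -> M -> D -> A -> B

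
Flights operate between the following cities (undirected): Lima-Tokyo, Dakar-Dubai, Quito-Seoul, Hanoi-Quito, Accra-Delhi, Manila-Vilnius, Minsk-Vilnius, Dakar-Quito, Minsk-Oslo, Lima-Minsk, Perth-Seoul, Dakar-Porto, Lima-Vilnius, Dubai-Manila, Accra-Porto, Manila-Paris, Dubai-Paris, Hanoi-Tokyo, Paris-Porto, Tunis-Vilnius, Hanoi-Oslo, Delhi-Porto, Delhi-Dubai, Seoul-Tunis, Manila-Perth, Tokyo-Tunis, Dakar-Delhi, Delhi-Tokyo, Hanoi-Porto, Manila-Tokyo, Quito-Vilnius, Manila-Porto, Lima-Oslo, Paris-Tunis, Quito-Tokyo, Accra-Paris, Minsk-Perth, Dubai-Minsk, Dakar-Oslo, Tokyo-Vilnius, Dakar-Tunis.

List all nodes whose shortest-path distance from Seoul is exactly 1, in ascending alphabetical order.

Level 0: Seoul
Level 1: Perth, Quito, Tunis
Level 2: Dakar, Hanoi, Manila, Minsk, Paris, Tokyo, Vilnius
Level 3: Accra, Delhi, Dubai, Lima, Oslo, Porto

Perth, Quito, Tunis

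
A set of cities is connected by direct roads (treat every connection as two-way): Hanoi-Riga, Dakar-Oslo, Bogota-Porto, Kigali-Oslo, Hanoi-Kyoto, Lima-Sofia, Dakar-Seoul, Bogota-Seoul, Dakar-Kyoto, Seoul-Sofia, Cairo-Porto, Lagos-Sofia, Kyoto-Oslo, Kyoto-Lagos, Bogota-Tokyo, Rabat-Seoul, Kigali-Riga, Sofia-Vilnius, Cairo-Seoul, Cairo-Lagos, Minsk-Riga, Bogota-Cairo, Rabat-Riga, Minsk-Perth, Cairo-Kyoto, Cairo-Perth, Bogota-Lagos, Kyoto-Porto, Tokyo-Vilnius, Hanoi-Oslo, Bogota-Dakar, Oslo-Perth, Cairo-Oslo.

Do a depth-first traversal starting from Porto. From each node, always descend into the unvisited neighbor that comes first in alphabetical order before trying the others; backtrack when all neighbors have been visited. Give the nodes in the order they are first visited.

Visit Porto
Porto → Bogota
Bogota → Cairo
Cairo → Kyoto
Kyoto → Dakar
Dakar → Oslo
Oslo → Hanoi
Hanoi → Riga
Riga → Kigali
Riga → Minsk
Minsk → Perth
Riga → Rabat
Rabat → Seoul
Seoul → Sofia
Sofia → Lagos
Sofia → Lima
Sofia → Vilnius
Vilnius → Tokyo

Porto -> Bogota -> Cairo -> Kyoto -> Dakar -> Oslo -> Hanoi -> Riga -> Kigali -> Minsk -> Perth -> Rabat -> Seoul -> Sofia -> Lagos -> Lima -> Vilnius -> Tokyo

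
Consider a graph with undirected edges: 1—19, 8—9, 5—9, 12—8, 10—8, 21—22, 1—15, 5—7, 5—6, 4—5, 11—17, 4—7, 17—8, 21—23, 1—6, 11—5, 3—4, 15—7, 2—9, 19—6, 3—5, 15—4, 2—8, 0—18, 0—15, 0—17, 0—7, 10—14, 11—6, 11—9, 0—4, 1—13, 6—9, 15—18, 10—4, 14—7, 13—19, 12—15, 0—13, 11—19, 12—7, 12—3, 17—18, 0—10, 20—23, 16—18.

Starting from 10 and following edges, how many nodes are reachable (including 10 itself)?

20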